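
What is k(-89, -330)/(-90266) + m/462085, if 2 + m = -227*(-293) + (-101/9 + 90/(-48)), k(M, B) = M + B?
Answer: 3431593537/23101235784 ≈ 0.14855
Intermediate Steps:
k(M, B) = B + M
m = 4787705/72 (m = -2 + (-227*(-293) + (-101/9 + 90/(-48))) = -2 + (66511 + (-101*⅑ + 90*(-1/48))) = -2 + (66511 + (-101/9 - 15/8)) = -2 + (66511 - 943/72) = -2 + 4787849/72 = 4787705/72 ≈ 66496.)
k(-89, -330)/(-90266) + m/462085 = (-330 - 89)/(-90266) + (4787705/72)/462085 = -419*(-1/90266) + (4787705/72)*(1/462085) = 419/90266 + 73657/511848 = 3431593537/23101235784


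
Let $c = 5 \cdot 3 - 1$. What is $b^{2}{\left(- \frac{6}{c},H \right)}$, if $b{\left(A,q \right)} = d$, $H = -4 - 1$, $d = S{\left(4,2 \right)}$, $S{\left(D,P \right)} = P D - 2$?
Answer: $36$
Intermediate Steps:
$c = 14$ ($c = 15 - 1 = 14$)
$S{\left(D,P \right)} = -2 + D P$ ($S{\left(D,P \right)} = D P - 2 = -2 + D P$)
$d = 6$ ($d = -2 + 4 \cdot 2 = -2 + 8 = 6$)
$H = -5$
$b{\left(A,q \right)} = 6$
$b^{2}{\left(- \frac{6}{c},H \right)} = 6^{2} = 36$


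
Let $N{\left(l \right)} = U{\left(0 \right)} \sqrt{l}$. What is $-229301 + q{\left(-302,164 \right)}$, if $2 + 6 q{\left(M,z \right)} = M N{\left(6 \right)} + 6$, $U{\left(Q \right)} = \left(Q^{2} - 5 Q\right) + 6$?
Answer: $- \frac{687901}{3} - 302 \sqrt{6} \approx -2.3004 \cdot 10^{5}$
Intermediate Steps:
$U{\left(Q \right)} = 6 + Q^{2} - 5 Q$
$N{\left(l \right)} = 6 \sqrt{l}$ ($N{\left(l \right)} = \left(6 + 0^{2} - 0\right) \sqrt{l} = \left(6 + 0 + 0\right) \sqrt{l} = 6 \sqrt{l}$)
$q{\left(M,z \right)} = \frac{2}{3} + M \sqrt{6}$ ($q{\left(M,z \right)} = - \frac{1}{3} + \frac{M 6 \sqrt{6} + 6}{6} = - \frac{1}{3} + \frac{6 M \sqrt{6} + 6}{6} = - \frac{1}{3} + \frac{6 + 6 M \sqrt{6}}{6} = - \frac{1}{3} + \left(1 + M \sqrt{6}\right) = \frac{2}{3} + M \sqrt{6}$)
$-229301 + q{\left(-302,164 \right)} = -229301 + \left(\frac{2}{3} - 302 \sqrt{6}\right) = - \frac{687901}{3} - 302 \sqrt{6}$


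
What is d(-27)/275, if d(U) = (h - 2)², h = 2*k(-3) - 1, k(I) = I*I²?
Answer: 3249/275 ≈ 11.815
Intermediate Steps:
k(I) = I³
h = -55 (h = 2*(-3)³ - 1 = 2*(-27) - 1 = -54 - 1 = -55)
d(U) = 3249 (d(U) = (-55 - 2)² = (-57)² = 3249)
d(-27)/275 = 3249/275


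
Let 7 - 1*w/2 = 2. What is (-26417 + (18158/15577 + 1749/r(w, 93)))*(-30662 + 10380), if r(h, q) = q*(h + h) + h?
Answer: 709353112489707/1324045 ≈ 5.3575e+8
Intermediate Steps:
w = 10 (w = 14 - 2*2 = 14 - 4 = 10)
r(h, q) = h + 2*h*q (r(h, q) = q*(2*h) + h = 2*h*q + h = h + 2*h*q)
(-26417 + (18158/15577 + 1749/r(w, 93)))*(-30662 + 10380) = (-26417 + (18158/15577 + 1749/((10*(1 + 2*93)))))*(-30662 + 10380) = (-26417 + (18158*(1/15577) + 1749/((10*(1 + 186)))))*(-20282) = (-26417 + (18158/15577 + 1749/((10*187))))*(-20282) = (-26417 + (18158/15577 + 1749/1870))*(-20282) = (-26417 + (18158/15577 + 1749*(1/1870)))*(-20282) = (-26417 + (18158/15577 + 159/170))*(-20282) = (-26417 + 5563603/2648090)*(-20282) = -69949029927/2648090*(-20282) = 709353112489707/1324045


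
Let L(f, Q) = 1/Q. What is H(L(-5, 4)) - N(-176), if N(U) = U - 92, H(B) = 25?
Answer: 293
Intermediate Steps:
N(U) = -92 + U
H(L(-5, 4)) - N(-176) = 25 - (-92 - 176) = 25 - 1*(-268) = 25 + 268 = 293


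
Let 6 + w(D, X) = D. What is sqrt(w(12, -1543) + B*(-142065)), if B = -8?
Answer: sqrt(1136526) ≈ 1066.1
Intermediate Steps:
w(D, X) = -6 + D
sqrt(w(12, -1543) + B*(-142065)) = sqrt((-6 + 12) - 8*(-142065)) = sqrt(6 + 1136520) = sqrt(1136526)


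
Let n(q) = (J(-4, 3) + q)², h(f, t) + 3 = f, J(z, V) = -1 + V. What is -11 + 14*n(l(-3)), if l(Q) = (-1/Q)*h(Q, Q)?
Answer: -11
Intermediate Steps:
h(f, t) = -3 + f
l(Q) = -(-3 + Q)/Q (l(Q) = (-1/Q)*(-3 + Q) = -(-3 + Q)/Q)
n(q) = (2 + q)² (n(q) = ((-1 + 3) + q)² = (2 + q)²)
-11 + 14*n(l(-3)) = -11 + 14*(2 + (3 - 1*(-3))/(-3))² = -11 + 14*(2 - (3 + 3)/3)² = -11 + 14*(2 - ⅓*6)² = -11 + 14*(2 - 2)² = -11 + 14*0² = -11 + 14*0 = -11 + 0 = -11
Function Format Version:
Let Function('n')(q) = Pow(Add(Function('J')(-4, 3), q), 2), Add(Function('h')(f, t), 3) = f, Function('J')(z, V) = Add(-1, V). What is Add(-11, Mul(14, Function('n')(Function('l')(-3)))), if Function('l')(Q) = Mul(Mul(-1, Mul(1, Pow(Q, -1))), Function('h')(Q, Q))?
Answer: -11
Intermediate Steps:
Function('h')(f, t) = Add(-3, f)
Function('l')(Q) = Mul(-1, Pow(Q, -1), Add(-3, Q)) (Function('l')(Q) = Mul(Mul(-1, Mul(1, Pow(Q, -1))), Add(-3, Q)) = Mul(Mul(-1, Pow(Q, -1)), Add(-3, Q)) = Mul(-1, Pow(Q, -1), Add(-3, Q)))
Function('n')(q) = Pow(Add(2, q), 2) (Function('n')(q) = Pow(Add(Add(-1, 3), q), 2) = Pow(Add(2, q), 2))
Add(-11, Mul(14, Function('n')(Function('l')(-3)))) = Add(-11, Mul(14, Pow(Add(2, Mul(Pow(-3, -1), Add(3, Mul(-1, -3)))), 2))) = Add(-11, Mul(14, Pow(Add(2, Mul(Rational(-1, 3), Add(3, 3))), 2))) = Add(-11, Mul(14, Pow(Add(2, Mul(Rational(-1, 3), 6)), 2))) = Add(-11, Mul(14, Pow(Add(2, -2), 2))) = Add(-11, Mul(14, Pow(0, 2))) = Add(-11, Mul(14, 0)) = Add(-11, 0) = -11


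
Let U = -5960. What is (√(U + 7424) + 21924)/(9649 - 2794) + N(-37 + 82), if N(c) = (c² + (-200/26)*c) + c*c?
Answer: 110117754/29705 + 2*√366/6855 ≈ 3707.1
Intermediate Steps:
N(c) = 2*c² - 100*c/13 (N(c) = (c² + (-200*1/26)*c) + c² = (c² - 100*c/13) + c² = 2*c² - 100*c/13)
(√(U + 7424) + 21924)/(9649 - 2794) + N(-37 + 82) = (√(-5960 + 7424) + 21924)/(9649 - 2794) + 2*(-37 + 82)*(-50 + 13*(-37 + 82))/13 = (√1464 + 21924)/6855 + (2/13)*45*(-50 + 13*45) = (2*√366 + 21924)*(1/6855) + (2/13)*45*(-50 + 585) = (21924 + 2*√366)*(1/6855) + (2/13)*45*535 = (7308/2285 + 2*√366/6855) + 48150/13 = 110117754/29705 + 2*√366/6855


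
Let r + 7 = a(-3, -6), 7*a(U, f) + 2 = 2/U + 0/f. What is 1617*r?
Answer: -11935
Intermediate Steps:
a(U, f) = -2/7 + 2/(7*U) (a(U, f) = -2/7 + (2/U + 0/f)/7 = -2/7 + (2/U + 0)/7 = -2/7 + (2/U)/7 = -2/7 + 2/(7*U))
r = -155/21 (r = -7 + (2/7)*(1 - 1*(-3))/(-3) = -7 + (2/7)*(-⅓)*(1 + 3) = -7 + (2/7)*(-⅓)*4 = -7 - 8/21 = -155/21 ≈ -7.3810)
1617*r = 1617*(-155/21) = -11935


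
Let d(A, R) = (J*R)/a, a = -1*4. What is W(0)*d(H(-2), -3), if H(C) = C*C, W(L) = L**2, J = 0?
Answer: 0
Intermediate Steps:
H(C) = C**2
a = -4
d(A, R) = 0 (d(A, R) = (0*R)/(-4) = 0*(-1/4) = 0)
W(0)*d(H(-2), -3) = 0**2*0 = 0*0 = 0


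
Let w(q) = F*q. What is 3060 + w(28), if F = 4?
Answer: 3172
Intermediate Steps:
w(q) = 4*q
3060 + w(28) = 3060 + 4*28 = 3060 + 112 = 3172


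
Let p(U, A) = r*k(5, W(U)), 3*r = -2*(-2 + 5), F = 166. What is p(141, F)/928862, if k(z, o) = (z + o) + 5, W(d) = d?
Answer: -151/464431 ≈ -0.00032513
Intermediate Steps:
k(z, o) = 5 + o + z (k(z, o) = (o + z) + 5 = 5 + o + z)
r = -2 (r = (-2*(-2 + 5))/3 = (-2*3)/3 = (1/3)*(-6) = -2)
p(U, A) = -20 - 2*U (p(U, A) = -2*(5 + U + 5) = -2*(10 + U) = -20 - 2*U)
p(141, F)/928862 = (-20 - 2*141)/928862 = (-20 - 282)*(1/928862) = -302*1/928862 = -151/464431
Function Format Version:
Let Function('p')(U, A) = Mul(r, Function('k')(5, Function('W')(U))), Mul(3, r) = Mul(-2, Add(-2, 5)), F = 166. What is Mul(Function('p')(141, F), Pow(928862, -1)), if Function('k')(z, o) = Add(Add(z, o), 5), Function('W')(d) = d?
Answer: Rational(-151, 464431) ≈ -0.00032513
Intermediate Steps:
Function('k')(z, o) = Add(5, o, z) (Function('k')(z, o) = Add(Add(o, z), 5) = Add(5, o, z))
r = -2 (r = Mul(Rational(1, 3), Mul(-2, Add(-2, 5))) = Mul(Rational(1, 3), Mul(-2, 3)) = Mul(Rational(1, 3), -6) = -2)
Function('p')(U, A) = Add(-20, Mul(-2, U)) (Function('p')(U, A) = Mul(-2, Add(5, U, 5)) = Mul(-2, Add(10, U)) = Add(-20, Mul(-2, U)))
Mul(Function('p')(141, F), Pow(928862, -1)) = Mul(Add(-20, Mul(-2, 141)), Pow(928862, -1)) = Mul(Add(-20, -282), Rational(1, 928862)) = Mul(-302, Rational(1, 928862)) = Rational(-151, 464431)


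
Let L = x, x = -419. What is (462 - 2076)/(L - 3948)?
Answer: 1614/4367 ≈ 0.36959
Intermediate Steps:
L = -419
(462 - 2076)/(L - 3948) = (462 - 2076)/(-419 - 3948) = -1614/(-4367) = -1614*(-1/4367) = 1614/4367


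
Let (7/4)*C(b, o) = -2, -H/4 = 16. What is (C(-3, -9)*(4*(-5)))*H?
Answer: -10240/7 ≈ -1462.9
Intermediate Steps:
H = -64 (H = -4*16 = -64)
C(b, o) = -8/7 (C(b, o) = (4/7)*(-2) = -8/7)
(C(-3, -9)*(4*(-5)))*H = -32*(-5)/7*(-64) = -8/7*(-20)*(-64) = (160/7)*(-64) = -10240/7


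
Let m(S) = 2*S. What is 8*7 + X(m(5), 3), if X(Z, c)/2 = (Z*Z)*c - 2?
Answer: 652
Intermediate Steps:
X(Z, c) = -4 + 2*c*Z**2 (X(Z, c) = 2*((Z*Z)*c - 2) = 2*(Z**2*c - 2) = 2*(c*Z**2 - 2) = 2*(-2 + c*Z**2) = -4 + 2*c*Z**2)
8*7 + X(m(5), 3) = 8*7 + (-4 + 2*3*(2*5)**2) = 56 + (-4 + 2*3*10**2) = 56 + (-4 + 2*3*100) = 56 + (-4 + 600) = 56 + 596 = 652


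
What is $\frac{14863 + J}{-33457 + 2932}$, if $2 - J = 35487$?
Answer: $\frac{6874}{10175} \approx 0.67558$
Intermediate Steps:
$J = -35485$ ($J = 2 - 35487 = -35485$)
$\frac{14863 + J}{-33457 + 2932} = \frac{14863 - 35485}{-33457 + 2932} = - \frac{20622}{-30525} = \left(-20622\right) \left(- \frac{1}{30525}\right) = \frac{6874}{10175}$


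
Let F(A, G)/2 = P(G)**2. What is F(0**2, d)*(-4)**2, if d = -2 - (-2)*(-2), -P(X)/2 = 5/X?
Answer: 800/9 ≈ 88.889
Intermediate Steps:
P(X) = -10/X
d = -6 (d = -2 - 1*4 = -2 - 4 = -6)
F(A, G) = 200/G**2 (F(A, G) = 2*(-10/G)**2 = 2*(100/G**2) = 200/G**2)
F(0**2, d)*(-4)**2 = (200/(-6)**2)*(-4)**2 = (200*(1/36))*16 = (50/9)*16 = 800/9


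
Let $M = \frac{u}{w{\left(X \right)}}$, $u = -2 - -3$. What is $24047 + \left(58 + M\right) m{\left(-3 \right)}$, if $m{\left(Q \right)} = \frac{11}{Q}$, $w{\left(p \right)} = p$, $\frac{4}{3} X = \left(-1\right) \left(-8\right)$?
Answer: $\frac{429007}{18} \approx 23834.0$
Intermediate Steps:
$X = 6$ ($X = \frac{3 \left(\left(-1\right) \left(-8\right)\right)}{4} = \frac{3}{4} \cdot 8 = 6$)
$u = 1$ ($u = -2 + 3 = 1$)
$M = \frac{1}{6}$ ($M = 1 \cdot \frac{1}{6} = \frac{1}{6} \approx 0.16667$)
$24047 + \left(58 + M\right) m{\left(-3 \right)} = 24047 + \left(58 + \frac{1}{6}\right) \frac{11}{-3} = 24047 + \frac{349 \cdot 11 \left(- \frac{1}{3}\right)}{6} = 24047 + \frac{349}{6} \left(- \frac{11}{3}\right) = 24047 - \frac{3839}{18} = \frac{429007}{18}$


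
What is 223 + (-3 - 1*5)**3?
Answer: -289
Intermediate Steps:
223 + (-3 - 1*5)**3 = 223 + (-3 - 5)**3 = 223 + (-8)**3 = 223 - 512 = -289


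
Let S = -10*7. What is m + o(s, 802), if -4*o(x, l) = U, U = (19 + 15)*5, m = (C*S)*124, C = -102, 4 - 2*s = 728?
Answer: 1770635/2 ≈ 8.8532e+5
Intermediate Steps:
s = -362 (s = 2 - ½*728 = 2 - 364 = -362)
S = -70
m = 885360 (m = -102*(-70)*124 = 7140*124 = 885360)
U = 170 (U = 34*5 = 170)
o(x, l) = -85/2 (o(x, l) = -¼*170 = -85/2)
m + o(s, 802) = 885360 - 85/2 = 1770635/2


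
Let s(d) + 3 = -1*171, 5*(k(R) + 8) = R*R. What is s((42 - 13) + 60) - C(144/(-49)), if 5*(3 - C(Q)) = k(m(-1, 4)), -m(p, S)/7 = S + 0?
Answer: -3681/25 ≈ -147.24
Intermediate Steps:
m(p, S) = -7*S (m(p, S) = -7*(S + 0) = -7*S)
k(R) = -8 + R²/5 (k(R) = -8 + (R*R)/5 = -8 + R²/5)
s(d) = -174 (s(d) = -3 - 1*171 = -3 - 171 = -174)
C(Q) = -669/25 (C(Q) = 3 - (-8 + (-7*4)²/5)/5 = 3 - (-8 + (⅕)*(-28)²)/5 = 3 - (-8 + (⅕)*784)/5 = 3 - (-8 + 784/5)/5 = 3 - ⅕*744/5 = 3 - 744/25 = -669/25)
s((42 - 13) + 60) - C(144/(-49)) = -174 - 1*(-669/25) = -174 + 669/25 = -3681/25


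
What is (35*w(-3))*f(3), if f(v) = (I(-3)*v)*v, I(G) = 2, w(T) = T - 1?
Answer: -2520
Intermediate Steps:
w(T) = -1 + T
f(v) = 2*v² (f(v) = (2*v)*v = 2*v²)
(35*w(-3))*f(3) = (35*(-1 - 3))*(2*3²) = (35*(-4))*(2*9) = -140*18 = -2520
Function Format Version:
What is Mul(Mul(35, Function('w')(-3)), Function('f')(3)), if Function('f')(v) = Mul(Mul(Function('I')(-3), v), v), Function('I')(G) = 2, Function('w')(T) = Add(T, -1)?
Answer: -2520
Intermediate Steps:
Function('w')(T) = Add(-1, T)
Function('f')(v) = Mul(2, Pow(v, 2)) (Function('f')(v) = Mul(Mul(2, v), v) = Mul(2, Pow(v, 2)))
Mul(Mul(35, Function('w')(-3)), Function('f')(3)) = Mul(Mul(35, Add(-1, -3)), Mul(2, Pow(3, 2))) = Mul(Mul(35, -4), Mul(2, 9)) = Mul(-140, 18) = -2520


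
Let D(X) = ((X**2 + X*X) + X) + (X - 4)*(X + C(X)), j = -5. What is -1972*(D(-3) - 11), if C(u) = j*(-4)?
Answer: 226780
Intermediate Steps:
C(u) = 20 (C(u) = -5*(-4) = 20)
D(X) = X + 2*X**2 + (-4 + X)*(20 + X) (D(X) = ((X**2 + X*X) + X) + (X - 4)*(X + 20) = ((X**2 + X**2) + X) + (-4 + X)*(20 + X) = (2*X**2 + X) + (-4 + X)*(20 + X) = (X + 2*X**2) + (-4 + X)*(20 + X) = X + 2*X**2 + (-4 + X)*(20 + X))
-1972*(D(-3) - 11) = -1972*((-80 + 3*(-3)**2 + 17*(-3)) - 11) = -1972*((-80 + 3*9 - 51) - 11) = -1972*((-80 + 27 - 51) - 11) = -1972*(-104 - 11) = -1972*(-115) = 226780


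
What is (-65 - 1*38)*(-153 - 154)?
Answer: 31621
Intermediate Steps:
(-65 - 1*38)*(-153 - 154) = (-65 - 38)*(-307) = -103*(-307) = 31621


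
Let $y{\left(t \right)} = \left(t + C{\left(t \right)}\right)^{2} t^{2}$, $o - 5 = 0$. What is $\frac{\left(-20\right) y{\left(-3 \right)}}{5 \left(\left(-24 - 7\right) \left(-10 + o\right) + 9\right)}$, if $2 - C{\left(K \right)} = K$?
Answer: $- \frac{36}{41} \approx -0.87805$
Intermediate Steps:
$o = 5$ ($o = 5 + 0 = 5$)
$C{\left(K \right)} = 2 - K$
$y{\left(t \right)} = 4 t^{2}$ ($y{\left(t \right)} = \left(t - \left(-2 + t\right)\right)^{2} t^{2} = 2^{2} t^{2} = 4 t^{2}$)
$\frac{\left(-20\right) y{\left(-3 \right)}}{5 \left(\left(-24 - 7\right) \left(-10 + o\right) + 9\right)} = \frac{\left(-20\right) 4 \left(-3\right)^{2}}{5 \left(\left(-24 - 7\right) \left(-10 + 5\right) + 9\right)} = \frac{\left(-20\right) 4 \cdot 9}{5 \left(\left(-31\right) \left(-5\right) + 9\right)} = \frac{\left(-20\right) 36}{5 \left(155 + 9\right)} = - \frac{720}{5 \cdot 164} = - \frac{720}{820} = \left(-720\right) \frac{1}{820} = - \frac{36}{41}$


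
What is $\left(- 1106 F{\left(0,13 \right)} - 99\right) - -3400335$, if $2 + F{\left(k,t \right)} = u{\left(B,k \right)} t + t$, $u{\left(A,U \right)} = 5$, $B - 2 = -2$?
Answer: $3316180$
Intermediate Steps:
$B = 0$ ($B = 2 - 2 = 0$)
$F{\left(k,t \right)} = -2 + 6 t$ ($F{\left(k,t \right)} = -2 + \left(5 t + t\right) = -2 + 6 t$)
$\left(- 1106 F{\left(0,13 \right)} - 99\right) - -3400335 = \left(- 1106 \left(-2 + 6 \cdot 13\right) - 99\right) - -3400335 = \left(- 1106 \left(-2 + 78\right) - 99\right) + 3400335 = \left(\left(-1106\right) 76 - 99\right) + 3400335 = \left(-84056 - 99\right) + 3400335 = -84155 + 3400335 = 3316180$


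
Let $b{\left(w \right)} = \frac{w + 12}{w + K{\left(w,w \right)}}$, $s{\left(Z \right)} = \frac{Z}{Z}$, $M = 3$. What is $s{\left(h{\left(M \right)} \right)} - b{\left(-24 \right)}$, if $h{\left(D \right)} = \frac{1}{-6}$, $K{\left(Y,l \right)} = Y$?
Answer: $\frac{3}{4} \approx 0.75$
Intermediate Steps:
$h{\left(D \right)} = - \frac{1}{6}$
$s{\left(Z \right)} = 1$
$b{\left(w \right)} = \frac{12 + w}{2 w}$ ($b{\left(w \right)} = \frac{w + 12}{w + w} = \frac{12 + w}{2 w}$)
$s{\left(h{\left(M \right)} \right)} - b{\left(-24 \right)} = 1 - \frac{12 - 24}{2 \left(-24\right)} = 1 - \frac{1}{2} \left(- \frac{1}{24}\right) \left(-12\right) = 1 - \frac{1}{4} = \frac{3}{4}$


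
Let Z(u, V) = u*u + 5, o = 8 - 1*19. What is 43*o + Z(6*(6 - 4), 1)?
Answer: -324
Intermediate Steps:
o = -11 (o = 8 - 19 = -11)
Z(u, V) = 5 + u² (Z(u, V) = u² + 5 = 5 + u²)
43*o + Z(6*(6 - 4), 1) = 43*(-11) + (5 + (6*(6 - 4))²) = -473 + (5 + (6*2)²) = -473 + (5 + 12²) = -473 + (5 + 144) = -473 + 149 = -324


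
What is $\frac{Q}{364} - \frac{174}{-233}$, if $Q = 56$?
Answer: $\frac{2728}{3029} \approx 0.90063$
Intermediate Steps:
$\frac{Q}{364} - \frac{174}{-233} = \frac{56}{364} - \frac{174}{-233} = 56 \cdot \frac{1}{364} - - \frac{174}{233} = \frac{2}{13} + \frac{174}{233} = \frac{2728}{3029}$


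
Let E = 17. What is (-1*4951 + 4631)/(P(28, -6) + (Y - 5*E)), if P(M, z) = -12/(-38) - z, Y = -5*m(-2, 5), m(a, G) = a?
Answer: 1216/261 ≈ 4.6590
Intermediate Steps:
Y = 10 (Y = -5*(-2) = 10)
P(M, z) = 6/19 - z (P(M, z) = -12*(-1/38) - z = 6/19 - z)
(-1*4951 + 4631)/(P(28, -6) + (Y - 5*E)) = (-1*4951 + 4631)/((6/19 - 1*(-6)) + (10 - 5*17)) = (-4951 + 4631)/((6/19 + 6) + (10 - 85)) = -320/(120/19 - 75) = -320/(-1305/19) = -320*(-19/1305) = 1216/261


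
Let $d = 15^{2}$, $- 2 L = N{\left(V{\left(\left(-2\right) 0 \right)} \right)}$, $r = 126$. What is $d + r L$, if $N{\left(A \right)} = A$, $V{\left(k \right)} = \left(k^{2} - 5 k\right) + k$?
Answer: $225$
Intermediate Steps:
$V{\left(k \right)} = k^{2} - 4 k$
$L = 0$ ($L = - \frac{\left(-2\right) 0 \left(-4 - 0\right)}{2} = - \frac{0 \left(-4 + 0\right)}{2} = - \frac{0 \left(-4\right)}{2} = \left(- \frac{1}{2}\right) 0 = 0$)
$d = 225$
$d + r L = 225 + 126 \cdot 0 = 225 + 0 = 225$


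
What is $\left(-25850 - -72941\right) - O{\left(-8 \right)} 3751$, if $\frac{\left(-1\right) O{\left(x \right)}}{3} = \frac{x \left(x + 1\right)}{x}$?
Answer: $-31680$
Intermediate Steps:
$O{\left(x \right)} = -3 - 3 x$ ($O{\left(x \right)} = - 3 \frac{x \left(x + 1\right)}{x} = - 3 \frac{x \left(1 + x\right)}{x} = - 3 \left(1 + x\right) = -3 - 3 x$)
$\left(-25850 - -72941\right) - O{\left(-8 \right)} 3751 = \left(-25850 - -72941\right) - \left(-3 - -24\right) 3751 = \left(-25850 + 72941\right) - \left(-3 + 24\right) 3751 = 47091 - 21 \cdot 3751 = 47091 - 78771 = -31680$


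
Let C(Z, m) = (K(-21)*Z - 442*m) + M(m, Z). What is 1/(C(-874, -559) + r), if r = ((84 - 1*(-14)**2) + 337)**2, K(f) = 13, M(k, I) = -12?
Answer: 1/286329 ≈ 3.4925e-6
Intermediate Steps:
C(Z, m) = -12 - 442*m + 13*Z (C(Z, m) = (13*Z - 442*m) - 12 = (-442*m + 13*Z) - 12 = -12 - 442*m + 13*Z)
r = 50625 (r = ((84 - 1*196) + 337)**2 = ((84 - 196) + 337)**2 = (-112 + 337)**2 = 225**2 = 50625)
1/(C(-874, -559) + r) = 1/((-12 - 442*(-559) + 13*(-874)) + 50625) = 1/((-12 + 247078 - 11362) + 50625) = 1/(235704 + 50625) = 1/286329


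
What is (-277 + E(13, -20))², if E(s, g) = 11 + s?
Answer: 64009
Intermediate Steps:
(-277 + E(13, -20))² = (-277 + (11 + 13))² = (-277 + 24)² = (-253)² = 64009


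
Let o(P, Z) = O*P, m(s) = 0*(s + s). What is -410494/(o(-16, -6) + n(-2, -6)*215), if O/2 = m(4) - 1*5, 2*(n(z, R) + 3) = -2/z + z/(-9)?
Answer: 7388892/6365 ≈ 1160.9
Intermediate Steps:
n(z, R) = -3 - 1/z - z/18 (n(z, R) = -3 + (-2/z + z/(-9))/2 = -3 + (-2/z + z*(-⅑))/2 = -3 + (-2/z - z/9)/2 = -3 + (-1/z - z/18) = -3 - 1/z - z/18)
m(s) = 0 (m(s) = 0*(2*s) = 0)
O = -10 (O = 2*(0 - 1*5) = 2*(0 - 5) = 2*(-5) = -10)
o(P, Z) = -10*P
-410494/(o(-16, -6) + n(-2, -6)*215) = -410494/(-10*(-16) + (-3 - 1/(-2) - 1/18*(-2))*215) = -410494/(160 + (-3 - 1*(-½) + ⅑)*215) = -410494/(160 + (-3 + ½ + ⅑)*215) = -410494/(160 - 43/18*215) = -410494/(160 - 9245/18) = -410494/(-6365/18) = -410494*(-18/6365) = 7388892/6365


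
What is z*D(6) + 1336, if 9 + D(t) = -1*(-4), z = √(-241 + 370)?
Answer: 1336 - 5*√129 ≈ 1279.2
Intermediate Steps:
z = √129 ≈ 11.358
D(t) = -5 (D(t) = -9 - 1*(-4) = -9 + 4 = -5)
z*D(6) + 1336 = √129*(-5) + 1336 = -5*√129 + 1336 = 1336 - 5*√129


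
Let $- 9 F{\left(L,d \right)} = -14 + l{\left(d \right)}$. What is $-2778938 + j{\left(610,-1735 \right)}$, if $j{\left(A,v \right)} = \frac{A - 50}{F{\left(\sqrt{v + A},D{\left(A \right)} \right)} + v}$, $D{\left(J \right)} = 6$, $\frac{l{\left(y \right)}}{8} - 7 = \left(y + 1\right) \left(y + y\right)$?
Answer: $- \frac{15125761214}{5443} \approx -2.7789 \cdot 10^{6}$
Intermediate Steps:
$l{\left(y \right)} = 56 + 16 y \left(1 + y\right)$ ($l{\left(y \right)} = 56 + 8 \left(y + 1\right) \left(y + y\right) = 56 + 8 \left(1 + y\right) 2 y = 56 + 8 \cdot 2 y \left(1 + y\right) = 56 + 16 y \left(1 + y\right)$)
$F{\left(L,d \right)} = - \frac{14}{3} - \frac{16 d}{9} - \frac{16 d^{2}}{9}$ ($F{\left(L,d \right)} = - \frac{-14 + \left(56 + 16 d + 16 d^{2}\right)}{9} = - \frac{42 + 16 d + 16 d^{2}}{9} = - \frac{14}{3} - \frac{16 d}{9} - \frac{16 d^{2}}{9}$)
$j{\left(A,v \right)} = \frac{-50 + A}{- \frac{238}{3} + v}$ ($j{\left(A,v \right)} = \frac{A - 50}{\left(- \frac{14}{3} - \frac{32}{3} - \frac{16 \cdot 6^{2}}{9}\right) + v} = \frac{-50 + A}{\left(- \frac{14}{3} - \frac{32}{3} - 64\right) + v} = \frac{-50 + A}{- \frac{238}{3} + v}$)
$-2778938 + j{\left(610,-1735 \right)} = -2778938 + \frac{3 \left(-50 + 610\right)}{-238 + 3 \left(-1735\right)} = -2778938 + 3 \frac{1}{-238 - 5205} \cdot 560 = -2778938 + 3 \frac{1}{-5443} \cdot 560 = -2778938 + 3 \left(- \frac{1}{5443}\right) 560 = -2778938 - \frac{1680}{5443} = - \frac{15125761214}{5443}$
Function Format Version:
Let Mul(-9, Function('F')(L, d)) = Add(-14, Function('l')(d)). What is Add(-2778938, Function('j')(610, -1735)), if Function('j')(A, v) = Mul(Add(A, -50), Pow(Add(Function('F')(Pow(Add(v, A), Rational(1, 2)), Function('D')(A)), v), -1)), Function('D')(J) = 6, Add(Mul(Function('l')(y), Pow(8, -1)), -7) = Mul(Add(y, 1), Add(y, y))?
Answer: Rational(-15125761214, 5443) ≈ -2.7789e+6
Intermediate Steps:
Function('l')(y) = Add(56, Mul(16, y, Add(1, y))) (Function('l')(y) = Add(56, Mul(8, Mul(Add(y, 1), Add(y, y)))) = Add(56, Mul(8, Mul(Add(1, y), Mul(2, y)))) = Add(56, Mul(8, Mul(2, y, Add(1, y)))) = Add(56, Mul(16, y, Add(1, y))))
Function('F')(L, d) = Add(Rational(-14, 3), Mul(Rational(-16, 9), d), Mul(Rational(-16, 9), Pow(d, 2))) (Function('F')(L, d) = Mul(Rational(-1, 9), Add(-14, Add(56, Mul(16, d), Mul(16, Pow(d, 2))))) = Mul(Rational(-1, 9), Add(42, Mul(16, d), Mul(16, Pow(d, 2)))) = Add(Rational(-14, 3), Mul(Rational(-16, 9), d), Mul(Rational(-16, 9), Pow(d, 2))))
Function('j')(A, v) = Mul(Pow(Add(Rational(-238, 3), v), -1), Add(-50, A)) (Function('j')(A, v) = Mul(Add(A, -50), Pow(Add(Add(Rational(-14, 3), Mul(Rational(-16, 9), 6), Mul(Rational(-16, 9), Pow(6, 2))), v), -1)) = Mul(Add(-50, A), Pow(Add(Add(Rational(-14, 3), Rational(-32, 3), Mul(Rational(-16, 9), 36)), v), -1)) = Mul(Add(-50, A), Pow(Add(Add(Rational(-14, 3), Rational(-32, 3), -64), v), -1)) = Mul(Add(-50, A), Pow(Add(Rational(-238, 3), v), -1)) = Mul(Pow(Add(Rational(-238, 3), v), -1), Add(-50, A)))
Add(-2778938, Function('j')(610, -1735)) = Add(-2778938, Mul(3, Pow(Add(-238, Mul(3, -1735)), -1), Add(-50, 610))) = Add(-2778938, Mul(3, Pow(Add(-238, -5205), -1), 560)) = Add(-2778938, Mul(3, Pow(-5443, -1), 560)) = Add(-2778938, Mul(3, Rational(-1, 5443), 560)) = Add(-2778938, Rational(-1680, 5443)) = Rational(-15125761214, 5443)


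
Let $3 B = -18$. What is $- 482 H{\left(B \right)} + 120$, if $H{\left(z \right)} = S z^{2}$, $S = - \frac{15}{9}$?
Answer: $29040$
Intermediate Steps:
$B = -6$ ($B = \frac{1}{3} \left(-18\right) = -6$)
$S = - \frac{5}{3}$ ($S = \left(-15\right) \frac{1}{9} = - \frac{5}{3} \approx -1.6667$)
$H{\left(z \right)} = - \frac{5 z^{2}}{3}$
$- 482 H{\left(B \right)} + 120 = - 482 \left(- \frac{5 \left(-6\right)^{2}}{3}\right) + 120 = - 482 \left(\left(- \frac{5}{3}\right) 36\right) + 120 = \left(-482\right) \left(-60\right) + 120 = 28920 + 120 = 29040$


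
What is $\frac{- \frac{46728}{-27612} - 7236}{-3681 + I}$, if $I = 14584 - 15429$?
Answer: $\frac{47023}{29419} \approx 1.5984$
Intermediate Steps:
$I = -845$ ($I = 14584 - 15429 = -845$)
$\frac{- \frac{46728}{-27612} - 7236}{-3681 + I} = \frac{- \frac{46728}{-27612} - 7236}{-3681 - 845} = \frac{\left(-46728\right) \left(- \frac{1}{27612}\right) - 7236}{-4526} = \left(\frac{22}{13} - 7236\right) \left(- \frac{1}{4526}\right) = \left(- \frac{94046}{13}\right) \left(- \frac{1}{4526}\right) = \frac{47023}{29419}$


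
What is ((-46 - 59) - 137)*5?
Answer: -1210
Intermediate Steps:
((-46 - 59) - 137)*5 = (-105 - 137)*5 = -242*5 = -1210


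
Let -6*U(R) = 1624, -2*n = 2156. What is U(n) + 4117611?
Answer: 12352021/3 ≈ 4.1173e+6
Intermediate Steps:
n = -1078 (n = -½*2156 = -1078)
U(R) = -812/3 (U(R) = -⅙*1624 = -812/3)
U(n) + 4117611 = -812/3 + 4117611 = 12352021/3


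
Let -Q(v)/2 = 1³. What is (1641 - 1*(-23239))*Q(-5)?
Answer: -49760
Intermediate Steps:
Q(v) = -2 (Q(v) = -2*1³ = -2*1 = -2)
(1641 - 1*(-23239))*Q(-5) = (1641 - 1*(-23239))*(-2) = (1641 + 23239)*(-2) = 24880*(-2) = -49760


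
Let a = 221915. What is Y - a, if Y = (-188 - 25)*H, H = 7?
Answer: -223406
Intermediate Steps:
Y = -1491 (Y = (-188 - 25)*7 = -213*7 = -1491)
Y - a = -1491 - 1*221915 = -1491 - 221915 = -223406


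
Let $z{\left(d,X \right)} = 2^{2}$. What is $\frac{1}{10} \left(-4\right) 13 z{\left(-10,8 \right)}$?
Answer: $- \frac{104}{5} \approx -20.8$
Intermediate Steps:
$z{\left(d,X \right)} = 4$
$\frac{1}{10} \left(-4\right) 13 z{\left(-10,8 \right)} = \frac{1}{10} \left(-4\right) 13 \cdot 4 = \left(- \frac{2}{5}\right) 13 \cdot 4 = \left(- \frac{26}{5}\right) 4 = - \frac{104}{5}$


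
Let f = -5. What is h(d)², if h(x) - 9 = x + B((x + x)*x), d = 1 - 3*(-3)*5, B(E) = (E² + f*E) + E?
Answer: 320157695488401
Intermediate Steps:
B(E) = E² - 4*E (B(E) = (E² - 5*E) + E = E² - 4*E)
d = 46 (d = 1 + 9*5 = 1 + 45 = 46)
h(x) = 9 + x + 2*x²*(-4 + 2*x²) (h(x) = 9 + (x + ((x + x)*x)*(-4 + (x + x)*x)) = 9 + (x + ((2*x)*x)*(-4 + (2*x)*x)) = 9 + (x + (2*x²)*(-4 + 2*x²)) = 9 + (x + 2*x²*(-4 + 2*x²)) = 9 + x + 2*x²*(-4 + 2*x²))
h(d)² = (9 + 46 + 4*46²*(-2 + 46²))² = (9 + 46 + 4*2116*(-2 + 2116))² = (9 + 46 + 4*2116*2114)² = (9 + 46 + 17892896)² = 17892951² = 320157695488401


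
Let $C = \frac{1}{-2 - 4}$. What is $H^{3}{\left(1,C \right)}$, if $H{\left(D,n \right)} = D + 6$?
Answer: $343$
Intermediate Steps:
$C = - \frac{1}{6}$ ($C = \frac{1}{-6} = - \frac{1}{6} \approx -0.16667$)
$H{\left(D,n \right)} = 6 + D$
$H^{3}{\left(1,C \right)} = \left(6 + 1\right)^{3} = 7^{3} = 343$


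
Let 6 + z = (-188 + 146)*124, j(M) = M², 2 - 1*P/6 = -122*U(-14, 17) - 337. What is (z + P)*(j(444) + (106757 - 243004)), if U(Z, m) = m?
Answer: 564075696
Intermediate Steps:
P = 14478 (P = 12 - 6*(-122*17 - 337) = 12 - 6*(-2074 - 337) = 12 - 6*(-2411) = 12 + 14466 = 14478)
z = -5214 (z = -6 + (-188 + 146)*124 = -6 - 42*124 = -6 - 5208 = -5214)
(z + P)*(j(444) + (106757 - 243004)) = (-5214 + 14478)*(444² + (106757 - 243004)) = 9264*(197136 - 136247) = 9264*60889 = 564075696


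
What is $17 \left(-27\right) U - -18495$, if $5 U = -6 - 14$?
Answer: $20331$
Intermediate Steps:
$U = -4$ ($U = \frac{-6 - 14}{5} = \frac{1}{5} \left(-20\right) = -4$)
$17 \left(-27\right) U - -18495 = 17 \left(-27\right) \left(-4\right) - -18495 = \left(-459\right) \left(-4\right) + 18495 = 1836 + 18495 = 20331$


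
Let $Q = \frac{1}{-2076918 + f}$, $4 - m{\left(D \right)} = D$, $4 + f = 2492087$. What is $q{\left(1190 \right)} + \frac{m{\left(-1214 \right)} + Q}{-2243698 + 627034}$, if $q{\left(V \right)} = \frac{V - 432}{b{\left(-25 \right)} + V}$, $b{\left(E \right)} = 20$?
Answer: $\frac{50814432877157}{81213059456760} \approx 0.62569$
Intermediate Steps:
$f = 2492083$ ($f = -4 + 2492087 = 2492083$)
$m{\left(D \right)} = 4 - D$
$Q = \frac{1}{415165}$ ($Q = \frac{1}{-2076918 + 2492083} = \frac{1}{415165} \approx 2.4087 \cdot 10^{-6}$)
$q{\left(V \right)} = \frac{-432 + V}{20 + V}$ ($q{\left(V \right)} = \frac{V - 432}{20 + V} = \frac{-432 + V}{20 + V}$)
$q{\left(1190 \right)} + \frac{m{\left(-1214 \right)} + Q}{-2243698 + 627034} = \frac{-432 + 1190}{20 + 1190} + \frac{\left(4 - -1214\right) + \frac{1}{415165}}{-2243698 + 627034} = \frac{1}{1210} \cdot 758 + \frac{\left(4 + 1214\right) + \frac{1}{415165}}{-1616664} = \frac{1}{1210} \cdot 758 + \left(1218 + \frac{1}{415165}\right) \left(- \frac{1}{1616664}\right) = \frac{379}{605} + \frac{505670971}{415165} \left(- \frac{1}{1616664}\right) = \frac{379}{605} - \frac{505670971}{671182309560} = \frac{50814432877157}{81213059456760}$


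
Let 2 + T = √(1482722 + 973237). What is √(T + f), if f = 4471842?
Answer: √(4471840 + √2455959) ≈ 2115.0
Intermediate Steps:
T = -2 + √2455959 (T = -2 + √(1482722 + 973237) = -2 + √2455959 ≈ 1565.2)
√(T + f) = √((-2 + √2455959) + 4471842) = √(4471840 + √2455959)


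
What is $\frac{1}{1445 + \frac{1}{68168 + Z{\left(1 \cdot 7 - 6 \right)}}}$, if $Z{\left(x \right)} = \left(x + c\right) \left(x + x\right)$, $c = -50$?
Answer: $\frac{68070}{98361151} \approx 0.00069204$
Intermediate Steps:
$Z{\left(x \right)} = 2 x \left(-50 + x\right)$ ($Z{\left(x \right)} = \left(x - 50\right) \left(x + x\right) = \left(-50 + x\right) 2 x = 2 x \left(-50 + x\right)$)
$\frac{1}{1445 + \frac{1}{68168 + Z{\left(1 \cdot 7 - 6 \right)}}} = \frac{1}{1445 + \frac{1}{68168 + 2 \left(1 \cdot 7 - 6\right) \left(-50 + \left(1 \cdot 7 - 6\right)\right)}} = \frac{1}{1445 + \frac{1}{68168 + 2 \left(7 - 6\right) \left(-50 + \left(7 - 6\right)\right)}} = \frac{1}{1445 + \frac{1}{68168 + 2 \cdot 1 \left(-50 + 1\right)}} = \frac{1}{1445 + \frac{1}{68168 + 2 \cdot 1 \left(-49\right)}} = \frac{1}{1445 + \frac{1}{68168 - 98}} = \frac{1}{1445 + \frac{1}{68070}} = \frac{1}{\frac{98361151}{68070}} = \frac{68070}{98361151}$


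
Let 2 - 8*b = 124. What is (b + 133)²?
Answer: 221841/16 ≈ 13865.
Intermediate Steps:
b = -61/4 (b = ¼ - ⅛*124 = ¼ - 31/2 = -61/4 ≈ -15.250)
(b + 133)² = (-61/4 + 133)² = (471/4)² = 221841/16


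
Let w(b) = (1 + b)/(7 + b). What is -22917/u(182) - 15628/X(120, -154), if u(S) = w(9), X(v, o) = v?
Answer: -1103923/30 ≈ -36797.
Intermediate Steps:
w(b) = (1 + b)/(7 + b)
u(S) = 5/8 (u(S) = (1 + 9)/(7 + 9) = 10/16 = (1/16)*10 = 5/8)
-22917/u(182) - 15628/X(120, -154) = -22917/5/8 - 15628/120 = -22917*8/5 - 15628*1/120 = -183336/5 - 3907/30 = -1103923/30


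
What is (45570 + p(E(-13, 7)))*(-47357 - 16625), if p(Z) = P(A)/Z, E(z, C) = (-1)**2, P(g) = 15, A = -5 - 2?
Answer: -2916619470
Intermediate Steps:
A = -7
E(z, C) = 1
p(Z) = 15/Z
(45570 + p(E(-13, 7)))*(-47357 - 16625) = (45570 + 15/1)*(-47357 - 16625) = (45570 + 15*1)*(-63982) = (45570 + 15)*(-63982) = 45585*(-63982) = -2916619470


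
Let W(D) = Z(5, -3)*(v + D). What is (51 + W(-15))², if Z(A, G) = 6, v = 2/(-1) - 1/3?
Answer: 2809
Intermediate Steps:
v = -7/3 (v = 2*(-1) - 1*⅓ = -2 - ⅓ = -7/3 ≈ -2.3333)
W(D) = -14 + 6*D (W(D) = 6*(-7/3 + D) = -14 + 6*D)
(51 + W(-15))² = (51 + (-14 + 6*(-15)))² = (51 + (-14 - 90))² = (51 - 104)² = (-53)² = 2809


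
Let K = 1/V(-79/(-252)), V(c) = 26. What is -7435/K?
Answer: -193310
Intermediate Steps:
K = 1/26 ≈ 0.038462
-7435/K = -7435/1/26 = -7435*26 = -193310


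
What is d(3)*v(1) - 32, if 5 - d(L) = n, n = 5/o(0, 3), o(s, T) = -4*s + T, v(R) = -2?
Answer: -116/3 ≈ -38.667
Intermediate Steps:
o(s, T) = T - 4*s
n = 5/3 (n = 5/(3 - 4*0) = 5/(3 + 0) = 5/3 ≈ 1.6667)
d(L) = 10/3 (d(L) = 5 - 1*5/3 = 5 - 5/3 = 10/3)
d(3)*v(1) - 32 = (10/3)*(-2) - 32 = -20/3 - 32 = -116/3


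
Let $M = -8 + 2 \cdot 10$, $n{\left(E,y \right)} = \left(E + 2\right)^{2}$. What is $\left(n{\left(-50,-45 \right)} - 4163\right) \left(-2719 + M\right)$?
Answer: $5032313$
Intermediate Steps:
$n{\left(E,y \right)} = \left(2 + E\right)^{2}$
$M = 12$ ($M = -8 + 20 = 12$)
$\left(n{\left(-50,-45 \right)} - 4163\right) \left(-2719 + M\right) = \left(\left(2 - 50\right)^{2} - 4163\right) \left(-2719 + 12\right) = \left(\left(-48\right)^{2} - 4163\right) \left(-2707\right) = \left(2304 - 4163\right) \left(-2707\right) = \left(-1859\right) \left(-2707\right) = 5032313$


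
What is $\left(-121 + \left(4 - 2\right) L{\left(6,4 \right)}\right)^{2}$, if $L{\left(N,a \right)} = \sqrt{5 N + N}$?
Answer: $11881$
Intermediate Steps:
$L{\left(N,a \right)} = \sqrt{6} \sqrt{N}$ ($L{\left(N,a \right)} = \sqrt{6 N} = \sqrt{6} \sqrt{N}$)
$\left(-121 + \left(4 - 2\right) L{\left(6,4 \right)}\right)^{2} = \left(-121 + \left(4 - 2\right) \sqrt{6} \sqrt{6}\right)^{2} = \left(-121 + 2 \cdot 6\right)^{2} = \left(-121 + 12\right)^{2} = \left(-109\right)^{2} = 11881$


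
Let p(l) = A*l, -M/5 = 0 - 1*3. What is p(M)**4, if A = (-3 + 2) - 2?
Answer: 4100625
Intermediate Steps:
A = -3 (A = -1 - 2 = -3)
M = 15 (M = -5*(0 - 1*3) = -5*(0 - 3) = -5*(-3) = 15)
p(l) = -3*l
p(M)**4 = (-3*15)**4 = (-45)**4 = 4100625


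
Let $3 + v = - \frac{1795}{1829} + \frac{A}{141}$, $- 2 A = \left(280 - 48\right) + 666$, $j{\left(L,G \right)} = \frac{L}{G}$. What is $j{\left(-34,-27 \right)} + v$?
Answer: $- \frac{13709105}{2321001} \approx -5.9065$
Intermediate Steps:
$A = -449$ ($A = - \frac{\left(280 - 48\right) + 666}{2} = - \frac{232 + 666}{2} = \left(- \frac{1}{2}\right) 898 = -449$)
$v = - \frac{1847983}{257889}$ ($v = -3 - \left(\frac{449}{141} + \frac{1795}{1829}\right) = -3 - \frac{1074316}{257889} = - \frac{1847983}{257889} \approx -7.1658$)
$j{\left(-34,-27 \right)} + v = - \frac{34}{-27} - \frac{1847983}{257889} = \left(-34\right) \left(- \frac{1}{27}\right) - \frac{1847983}{257889} = \frac{34}{27} - \frac{1847983}{257889} = - \frac{13709105}{2321001}$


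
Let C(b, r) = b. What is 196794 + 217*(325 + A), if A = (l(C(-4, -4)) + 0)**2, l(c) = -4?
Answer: 270791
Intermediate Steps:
A = 16 (A = (-4 + 0)**2 = (-4)**2 = 16)
196794 + 217*(325 + A) = 196794 + 217*(325 + 16) = 196794 + 217*341 = 196794 + 73997 = 270791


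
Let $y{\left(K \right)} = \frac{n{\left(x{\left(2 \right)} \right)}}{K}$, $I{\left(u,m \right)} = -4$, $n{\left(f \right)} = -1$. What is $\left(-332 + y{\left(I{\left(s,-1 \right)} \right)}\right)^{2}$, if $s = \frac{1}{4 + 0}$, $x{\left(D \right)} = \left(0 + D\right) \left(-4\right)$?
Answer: $\frac{1760929}{16} \approx 1.1006 \cdot 10^{5}$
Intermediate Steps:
$x{\left(D \right)} = - 4 D$ ($x{\left(D \right)} = D \left(-4\right) = - 4 D$)
$s = \frac{1}{4} \approx 0.25$
$y{\left(K \right)} = - \frac{1}{K}$
$\left(-332 + y{\left(I{\left(s,-1 \right)} \right)}\right)^{2} = \left(-332 - \frac{1}{-4}\right)^{2} = \left(-332 - - \frac{1}{4}\right)^{2} = \left(-332 + \frac{1}{4}\right)^{2} = \left(- \frac{1327}{4}\right)^{2} = \frac{1760929}{16}$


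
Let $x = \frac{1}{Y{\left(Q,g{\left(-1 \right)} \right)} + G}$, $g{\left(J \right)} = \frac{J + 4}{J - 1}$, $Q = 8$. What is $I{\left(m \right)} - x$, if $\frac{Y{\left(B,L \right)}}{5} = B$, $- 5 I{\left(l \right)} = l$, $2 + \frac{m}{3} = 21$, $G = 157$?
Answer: $- \frac{11234}{985} \approx -11.405$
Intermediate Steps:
$m = 57$ ($m = -6 + 3 \cdot 21 = -6 + 63 = 57$)
$g{\left(J \right)} = \frac{4 + J}{-1 + J}$
$I{\left(l \right)} = - \frac{l}{5}$
$Y{\left(B,L \right)} = 5 B$
$x = \frac{1}{197}$ ($x = \frac{1}{5 \cdot 8 + 157} = \frac{1}{40 + 157} = \frac{1}{197} \approx 0.0050761$)
$I{\left(m \right)} - x = \left(- \frac{1}{5}\right) 57 - \frac{1}{197} = - \frac{57}{5} - \frac{1}{197} = - \frac{11234}{985}$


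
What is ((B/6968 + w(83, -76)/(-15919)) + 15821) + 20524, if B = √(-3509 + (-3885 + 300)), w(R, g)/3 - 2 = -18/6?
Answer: 578576058/15919 + I*√7094/6968 ≈ 36345.0 + 0.012088*I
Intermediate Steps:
w(R, g) = -3 (w(R, g) = 6 + 3*(-18/6) = 6 + 3*(-18*⅙) = 6 + 3*(-3) = 6 - 9 = -3)
B = I*√7094 (B = √(-3509 - 3585) = √(-7094) = I*√7094 ≈ 84.226*I)
((B/6968 + w(83, -76)/(-15919)) + 15821) + 20524 = (((I*√7094)/6968 - 3/(-15919)) + 15821) + 20524 = (((I*√7094)*(1/6968) - 3*(-1/15919)) + 15821) + 20524 = ((I*√7094/6968 + 3/15919) + 15821) + 20524 = ((3/15919 + I*√7094/6968) + 15821) + 20524 = (251854502/15919 + I*√7094/6968) + 20524 = 578576058/15919 + I*√7094/6968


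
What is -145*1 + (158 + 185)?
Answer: 198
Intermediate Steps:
-145*1 + (158 + 185) = -145 + 343 = 198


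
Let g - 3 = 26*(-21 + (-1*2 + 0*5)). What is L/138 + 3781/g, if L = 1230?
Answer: 35012/13685 ≈ 2.5584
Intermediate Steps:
g = -595 (g = 3 + 26*(-21 + (-1*2 + 0*5)) = 3 + 26*(-21 + (-2 + 0)) = 3 + 26*(-21 - 2) = 3 + 26*(-23) = 3 - 598 = -595)
L/138 + 3781/g = 1230/138 + 3781/(-595) = 1230*(1/138) + 3781*(-1/595) = 205/23 - 3781/595 = 35012/13685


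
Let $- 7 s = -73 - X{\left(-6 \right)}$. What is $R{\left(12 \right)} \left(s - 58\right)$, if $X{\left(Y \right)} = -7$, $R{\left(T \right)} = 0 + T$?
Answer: $- \frac{4080}{7} \approx -582.86$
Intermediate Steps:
$R{\left(T \right)} = T$
$s = \frac{66}{7}$ ($s = - \frac{-73 - -7}{7} = - \frac{-73 + 7}{7} = \left(- \frac{1}{7}\right) \left(-66\right) = \frac{66}{7} \approx 9.4286$)
$R{\left(12 \right)} \left(s - 58\right) = 12 \left(\frac{66}{7} - 58\right) = 12 \left(- \frac{340}{7}\right) = - \frac{4080}{7}$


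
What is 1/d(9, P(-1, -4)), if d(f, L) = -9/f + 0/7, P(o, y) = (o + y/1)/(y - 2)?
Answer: -1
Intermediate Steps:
P(o, y) = (o + y)/(-2 + y) (P(o, y) = (o + y*1)/(-2 + y) = (o + y)/(-2 + y))
d(f, L) = -9/f (d(f, L) = -9/f + 0*(1/7) = -9/f + 0 = -9/f)
1/d(9, P(-1, -4)) = 1/(-9/9) = 1/(-9*1/9) = 1/(-1) = -1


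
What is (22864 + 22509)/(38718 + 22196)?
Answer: 45373/60914 ≈ 0.74487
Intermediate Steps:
(22864 + 22509)/(38718 + 22196) = 45373/60914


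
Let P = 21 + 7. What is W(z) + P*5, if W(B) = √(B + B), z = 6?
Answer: 140 + 2*√3 ≈ 143.46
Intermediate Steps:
W(B) = √2*√B (W(B) = √(2*B) = √2*√B)
P = 28
W(z) + P*5 = √2*√6 + 28*5 = 2*√3 + 140 = 140 + 2*√3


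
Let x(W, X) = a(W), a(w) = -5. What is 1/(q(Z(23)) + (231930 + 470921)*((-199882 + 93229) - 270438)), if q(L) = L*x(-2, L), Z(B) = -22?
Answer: -1/265038786331 ≈ -3.7730e-12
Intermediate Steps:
x(W, X) = -5
q(L) = -5*L (q(L) = L*(-5) = -5*L)
1/(q(Z(23)) + (231930 + 470921)*((-199882 + 93229) - 270438)) = 1/(-5*(-22) + (231930 + 470921)*((-199882 + 93229) - 270438)) = 1/(110 + 702851*(-106653 - 270438)) = 1/(110 + 702851*(-377091)) = 1/(110 - 265038786441) = 1/(-265038786331) = -1/265038786331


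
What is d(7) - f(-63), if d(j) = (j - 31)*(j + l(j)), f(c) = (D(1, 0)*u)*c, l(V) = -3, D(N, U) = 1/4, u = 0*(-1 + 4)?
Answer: -96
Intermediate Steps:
u = 0 (u = 0*3 = 0)
D(N, U) = 1/4
f(c) = 0 (f(c) = ((1/4)*0)*c = 0*c = 0)
d(j) = (-31 + j)*(-3 + j) (d(j) = (j - 31)*(j - 3) = (-31 + j)*(-3 + j))
d(7) - f(-63) = (93 + 7**2 - 34*7) - 1*0 = (93 + 49 - 238) + 0 = -96 + 0 = -96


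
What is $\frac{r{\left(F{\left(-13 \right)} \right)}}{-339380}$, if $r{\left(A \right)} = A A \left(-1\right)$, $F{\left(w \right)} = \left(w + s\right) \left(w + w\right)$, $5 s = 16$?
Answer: $\frac{405769}{2121125} \approx 0.1913$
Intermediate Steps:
$s = \frac{16}{5}$ ($s = \frac{1}{5} \cdot 16 = \frac{16}{5} \approx 3.2$)
$F{\left(w \right)} = 2 w \left(\frac{16}{5} + w\right)$ ($F{\left(w \right)} = \left(w + \frac{16}{5}\right) \left(w + w\right) = \left(\frac{16}{5} + w\right) 2 w = 2 w \left(\frac{16}{5} + w\right)$)
$r{\left(A \right)} = - A^{2}$ ($r{\left(A \right)} = A^{2} \left(-1\right) = - A^{2}$)
$\frac{r{\left(F{\left(-13 \right)} \right)}}{-339380} = \frac{\left(-1\right) \left(\frac{2}{5} \left(-13\right) \left(16 + 5 \left(-13\right)\right)\right)^{2}}{-339380} = - \left(\frac{2}{5} \left(-13\right) \left(16 - 65\right)\right)^{2} \left(- \frac{1}{339380}\right) = - \left(\frac{2}{5} \left(-13\right) \left(-49\right)\right)^{2} \left(- \frac{1}{339380}\right) = - \left(\frac{1274}{5}\right)^{2} \left(- \frac{1}{339380}\right) = \left(-1\right) \frac{1623076}{25} \left(- \frac{1}{339380}\right) = \left(- \frac{1623076}{25}\right) \left(- \frac{1}{339380}\right) = \frac{405769}{2121125}$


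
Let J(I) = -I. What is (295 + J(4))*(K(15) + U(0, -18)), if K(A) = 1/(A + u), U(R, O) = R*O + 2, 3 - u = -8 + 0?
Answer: 15423/26 ≈ 593.19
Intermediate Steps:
u = 11 (u = 3 - (-8 + 0) = 3 - 1*(-8) = 3 + 8 = 11)
U(R, O) = 2 + O*R (U(R, O) = O*R + 2 = 2 + O*R)
K(A) = 1/(11 + A) (K(A) = 1/(A + 11) = 1/(11 + A))
(295 + J(4))*(K(15) + U(0, -18)) = (295 - 1*4)*(1/(11 + 15) + (2 - 18*0)) = (295 - 4)*(1/26 + (2 + 0)) = 291*(1/26 + 2) = 291*(53/26) = 15423/26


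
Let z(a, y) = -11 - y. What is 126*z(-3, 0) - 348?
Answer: -1734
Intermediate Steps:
126*z(-3, 0) - 348 = 126*(-11 - 1*0) - 348 = 126*(-11 + 0) - 348 = 126*(-11) - 348 = -1386 - 348 = -1734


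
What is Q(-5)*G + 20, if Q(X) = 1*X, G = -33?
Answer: 185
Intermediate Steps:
Q(X) = X
Q(-5)*G + 20 = -5*(-33) + 20 = 165 + 20 = 185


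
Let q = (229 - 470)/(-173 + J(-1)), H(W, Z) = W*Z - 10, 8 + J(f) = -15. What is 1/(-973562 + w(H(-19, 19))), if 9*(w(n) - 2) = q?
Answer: -1764/1717359599 ≈ -1.0272e-6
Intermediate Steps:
J(f) = -23 (J(f) = -8 - 15 = -23)
H(W, Z) = -10 + W*Z
q = 241/196 (q = (229 - 470)/(-173 - 23) = -241/(-196) = -241*(-1/196) = 241/196 ≈ 1.2296)
w(n) = 3769/1764 (w(n) = 2 + (1/9)*(241/196) = 2 + 241/1764 = 3769/1764)
1/(-973562 + w(H(-19, 19))) = 1/(-973562 + 3769/1764) = 1/(-1717359599/1764) = -1764/1717359599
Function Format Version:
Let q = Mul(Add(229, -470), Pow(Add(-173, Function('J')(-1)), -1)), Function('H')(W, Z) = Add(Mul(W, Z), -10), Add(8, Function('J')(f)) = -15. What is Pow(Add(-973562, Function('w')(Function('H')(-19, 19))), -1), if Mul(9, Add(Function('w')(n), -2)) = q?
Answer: Rational(-1764, 1717359599) ≈ -1.0272e-6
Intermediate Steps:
Function('J')(f) = -23 (Function('J')(f) = Add(-8, -15) = -23)
Function('H')(W, Z) = Add(-10, Mul(W, Z))
q = Rational(241, 196) (q = Mul(Add(229, -470), Pow(Add(-173, -23), -1)) = Mul(-241, Pow(-196, -1)) = Mul(-241, Rational(-1, 196)) = Rational(241, 196) ≈ 1.2296)
Function('w')(n) = Rational(3769, 1764) (Function('w')(n) = Add(2, Mul(Rational(1, 9), Rational(241, 196))) = Add(2, Rational(241, 1764)) = Rational(3769, 1764))
Pow(Add(-973562, Function('w')(Function('H')(-19, 19))), -1) = Pow(Add(-973562, Rational(3769, 1764)), -1) = Pow(Rational(-1717359599, 1764), -1) = Rational(-1764, 1717359599)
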